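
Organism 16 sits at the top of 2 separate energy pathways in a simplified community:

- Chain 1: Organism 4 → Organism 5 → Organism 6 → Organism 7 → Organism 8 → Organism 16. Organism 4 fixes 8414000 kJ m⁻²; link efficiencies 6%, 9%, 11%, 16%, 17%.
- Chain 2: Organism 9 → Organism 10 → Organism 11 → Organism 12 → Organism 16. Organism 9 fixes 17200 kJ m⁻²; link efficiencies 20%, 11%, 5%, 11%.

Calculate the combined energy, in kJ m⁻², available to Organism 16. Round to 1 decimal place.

138.0 kJ m⁻²

Chain 1: 8414000 × 0.06 × 0.09 × 0.11 × 0.16 × 0.17 = 135.9433152 kJ m⁻²
Chain 2: 17200 × 0.2 × 0.11 × 0.05 × 0.11 = 2.0812 kJ m⁻²
Total at Organism 16: 135.9433152 + 2.0812 = 138.0245152 kJ m⁻²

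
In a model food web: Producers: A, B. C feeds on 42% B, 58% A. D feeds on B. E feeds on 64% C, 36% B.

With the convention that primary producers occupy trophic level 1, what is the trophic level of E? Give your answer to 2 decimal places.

2.64

C: 1 + (0.42×1 + 0.58×1) = 2
D: 1 + 1 = 2
E: 1 + (0.64×2 + 0.36×1) = 2.64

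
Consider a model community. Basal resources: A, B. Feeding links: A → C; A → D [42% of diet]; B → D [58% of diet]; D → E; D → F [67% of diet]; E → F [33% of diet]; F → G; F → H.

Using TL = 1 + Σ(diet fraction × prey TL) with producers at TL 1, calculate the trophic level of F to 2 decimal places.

C: 1 + 1 = 2
D: 1 + (0.42×1 + 0.58×1) = 2
E: 1 + 2 = 3
F: 1 + (0.67×2 + 0.33×3) = 3.33
G: 1 + 3.33 = 4.33
H: 1 + 3.33 = 4.33

3.33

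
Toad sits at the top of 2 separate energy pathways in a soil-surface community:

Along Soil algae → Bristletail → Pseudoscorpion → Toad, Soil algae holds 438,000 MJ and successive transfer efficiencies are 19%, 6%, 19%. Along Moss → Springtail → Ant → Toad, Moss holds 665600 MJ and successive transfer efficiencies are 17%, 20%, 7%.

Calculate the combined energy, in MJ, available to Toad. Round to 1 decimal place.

Via Soil algae: 438000 × 0.19 × 0.06 × 0.19 = 948.708 MJ
Via Moss: 665600 × 0.17 × 0.2 × 0.07 = 1584.128 MJ
Total at Toad: 948.708 + 1584.128 = 2532.836 MJ

2532.8 MJ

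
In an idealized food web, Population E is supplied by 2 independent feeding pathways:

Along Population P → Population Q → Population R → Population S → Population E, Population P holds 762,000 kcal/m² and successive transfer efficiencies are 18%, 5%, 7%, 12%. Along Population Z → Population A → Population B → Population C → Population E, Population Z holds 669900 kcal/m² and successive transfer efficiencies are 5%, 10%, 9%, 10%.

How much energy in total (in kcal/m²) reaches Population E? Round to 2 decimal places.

Via Population P: 762000 × 0.18 × 0.05 × 0.07 × 0.12 = 57.6072 kcal/m²
Via Population Z: 669900 × 0.05 × 0.1 × 0.09 × 0.1 = 30.1455 kcal/m²
Total at Population E: 57.6072 + 30.1455 = 87.7527 kcal/m²

87.75 kcal/m²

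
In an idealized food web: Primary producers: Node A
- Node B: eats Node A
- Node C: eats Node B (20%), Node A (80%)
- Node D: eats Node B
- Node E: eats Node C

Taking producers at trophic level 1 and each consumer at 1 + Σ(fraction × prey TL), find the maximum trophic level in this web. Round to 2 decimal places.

3.20

Node B: 1 + 1 = 2
Node C: 1 + (0.2×2 + 0.8×1) = 2.2
Node D: 1 + 2 = 3
Node E: 1 + 2.2 = 3.2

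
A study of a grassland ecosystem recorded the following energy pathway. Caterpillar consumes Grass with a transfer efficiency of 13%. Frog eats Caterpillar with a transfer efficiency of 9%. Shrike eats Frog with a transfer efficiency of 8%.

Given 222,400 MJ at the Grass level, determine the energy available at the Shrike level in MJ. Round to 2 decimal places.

208.17 MJ

Caterpillar: 222400 × 0.13 = 28912 MJ
Frog: 28912 × 0.09 = 2602.08 MJ
Shrike: 2602.08 × 0.08 = 208.1664 MJ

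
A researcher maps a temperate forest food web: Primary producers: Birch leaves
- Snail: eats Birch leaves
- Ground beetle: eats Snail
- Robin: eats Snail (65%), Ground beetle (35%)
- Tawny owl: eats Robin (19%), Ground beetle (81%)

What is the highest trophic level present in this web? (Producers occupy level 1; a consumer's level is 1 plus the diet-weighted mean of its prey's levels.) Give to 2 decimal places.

4.07

Snail: 1 + 1 = 2
Ground beetle: 1 + 2 = 3
Robin: 1 + (0.65×2 + 0.35×3) = 3.35
Tawny owl: 1 + (0.19×3.35 + 0.81×3) = 4.0665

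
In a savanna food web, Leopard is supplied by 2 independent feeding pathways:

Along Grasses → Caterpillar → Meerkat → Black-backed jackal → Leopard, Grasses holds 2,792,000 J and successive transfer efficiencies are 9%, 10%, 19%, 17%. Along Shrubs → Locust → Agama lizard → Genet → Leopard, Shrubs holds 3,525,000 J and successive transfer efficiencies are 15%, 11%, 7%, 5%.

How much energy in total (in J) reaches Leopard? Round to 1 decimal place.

1015.2 J

Via Grasses: 2792000 × 0.09 × 0.1 × 0.19 × 0.17 = 811.6344 J
Via Shrubs: 3525000 × 0.15 × 0.11 × 0.07 × 0.05 = 203.56875 J
Total at Leopard: 811.6344 + 203.56875 = 1015.20315 J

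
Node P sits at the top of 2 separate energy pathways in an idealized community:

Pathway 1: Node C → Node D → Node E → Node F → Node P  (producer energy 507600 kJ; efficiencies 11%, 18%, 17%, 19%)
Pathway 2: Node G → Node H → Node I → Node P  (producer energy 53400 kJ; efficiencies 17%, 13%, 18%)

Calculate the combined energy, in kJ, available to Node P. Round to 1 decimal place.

Pathway 1: 507600 × 0.11 × 0.18 × 0.17 × 0.19 = 324.630504 kJ
Pathway 2: 53400 × 0.17 × 0.13 × 0.18 = 212.4252 kJ
Total at Node P: 324.630504 + 212.4252 = 537.055704 kJ

537.1 kJ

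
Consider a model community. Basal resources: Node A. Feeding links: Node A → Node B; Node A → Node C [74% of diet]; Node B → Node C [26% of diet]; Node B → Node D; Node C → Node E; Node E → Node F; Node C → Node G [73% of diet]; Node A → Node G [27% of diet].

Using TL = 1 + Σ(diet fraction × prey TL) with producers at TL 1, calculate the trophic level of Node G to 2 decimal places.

Node B: 1 + 1 = 2
Node C: 1 + (0.74×1 + 0.26×2) = 2.26
Node D: 1 + 2 = 3
Node E: 1 + 2.26 = 3.26
Node F: 1 + 3.26 = 4.26
Node G: 1 + (0.73×2.26 + 0.27×1) = 2.9198

2.92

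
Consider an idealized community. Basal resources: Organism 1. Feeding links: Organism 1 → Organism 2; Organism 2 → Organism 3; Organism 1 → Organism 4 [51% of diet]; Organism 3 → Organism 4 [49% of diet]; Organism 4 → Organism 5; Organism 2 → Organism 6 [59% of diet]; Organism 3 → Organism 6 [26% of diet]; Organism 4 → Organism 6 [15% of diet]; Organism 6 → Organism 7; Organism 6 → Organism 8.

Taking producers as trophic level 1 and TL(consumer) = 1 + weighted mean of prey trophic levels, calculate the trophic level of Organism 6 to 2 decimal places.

3.41

Organism 2: 1 + 1 = 2
Organism 3: 1 + 2 = 3
Organism 4: 1 + (0.51×1 + 0.49×3) = 2.98
Organism 5: 1 + 2.98 = 3.98
Organism 6: 1 + (0.59×2 + 0.26×3 + 0.15×2.98) = 3.407
Organism 7: 1 + 3.407 = 4.407
Organism 8: 1 + 3.407 = 4.407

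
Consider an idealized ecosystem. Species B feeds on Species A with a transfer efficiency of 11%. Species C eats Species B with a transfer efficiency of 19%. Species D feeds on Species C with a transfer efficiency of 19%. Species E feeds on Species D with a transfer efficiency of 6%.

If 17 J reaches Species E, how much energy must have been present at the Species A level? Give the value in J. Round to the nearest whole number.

Cumulative transfer efficiency: 0.11 × 0.19 × 0.19 × 0.06 = 0.00023826
Species A energy = 17 / 0.00023826 = 71351 J

71351 J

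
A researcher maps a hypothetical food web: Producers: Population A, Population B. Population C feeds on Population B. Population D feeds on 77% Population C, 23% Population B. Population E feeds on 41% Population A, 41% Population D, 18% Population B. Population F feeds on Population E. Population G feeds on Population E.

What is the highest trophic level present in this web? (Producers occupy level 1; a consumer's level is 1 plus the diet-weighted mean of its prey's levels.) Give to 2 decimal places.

Population C: 1 + 1 = 2
Population D: 1 + (0.77×2 + 0.23×1) = 2.77
Population E: 1 + (0.41×1 + 0.41×2.77 + 0.18×1) = 2.7257
Population F: 1 + 2.7257 = 3.7257
Population G: 1 + 2.7257 = 3.7257

3.73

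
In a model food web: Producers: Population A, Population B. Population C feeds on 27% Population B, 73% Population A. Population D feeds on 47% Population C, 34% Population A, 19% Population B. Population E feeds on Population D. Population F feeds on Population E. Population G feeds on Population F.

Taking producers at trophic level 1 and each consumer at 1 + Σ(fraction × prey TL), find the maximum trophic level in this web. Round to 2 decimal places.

5.47

Population C: 1 + (0.27×1 + 0.73×1) = 2
Population D: 1 + (0.47×2 + 0.34×1 + 0.19×1) = 2.47
Population E: 1 + 2.47 = 3.47
Population F: 1 + 3.47 = 4.47
Population G: 1 + 4.47 = 5.47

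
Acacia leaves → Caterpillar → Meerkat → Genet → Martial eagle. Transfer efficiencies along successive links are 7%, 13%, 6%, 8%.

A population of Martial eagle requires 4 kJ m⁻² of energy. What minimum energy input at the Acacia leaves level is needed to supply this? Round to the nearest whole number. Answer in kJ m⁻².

91575 kJ m⁻²

Cumulative transfer efficiency: 0.07 × 0.13 × 0.06 × 0.08 = 0.00004368
Acacia leaves energy = 4 / 0.00004368 = 91575 kJ m⁻²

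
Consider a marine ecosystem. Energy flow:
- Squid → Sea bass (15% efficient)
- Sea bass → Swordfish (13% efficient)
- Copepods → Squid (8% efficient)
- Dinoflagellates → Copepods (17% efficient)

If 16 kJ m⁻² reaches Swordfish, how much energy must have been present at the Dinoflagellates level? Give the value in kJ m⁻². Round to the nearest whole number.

Cumulative transfer efficiency: 0.17 × 0.08 × 0.15 × 0.13 = 0.0002652
Dinoflagellates energy = 16 / 0.0002652 = 60332 kJ m⁻²

60332 kJ m⁻²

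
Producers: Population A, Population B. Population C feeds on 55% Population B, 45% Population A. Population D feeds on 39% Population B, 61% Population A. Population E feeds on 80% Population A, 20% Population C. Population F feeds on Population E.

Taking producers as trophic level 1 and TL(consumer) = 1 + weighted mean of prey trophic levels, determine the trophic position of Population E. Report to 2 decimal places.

2.20

Population C: 1 + (0.55×1 + 0.45×1) = 2
Population D: 1 + (0.39×1 + 0.61×1) = 2
Population E: 1 + (0.8×1 + 0.2×2) = 2.2
Population F: 1 + 2.2 = 3.2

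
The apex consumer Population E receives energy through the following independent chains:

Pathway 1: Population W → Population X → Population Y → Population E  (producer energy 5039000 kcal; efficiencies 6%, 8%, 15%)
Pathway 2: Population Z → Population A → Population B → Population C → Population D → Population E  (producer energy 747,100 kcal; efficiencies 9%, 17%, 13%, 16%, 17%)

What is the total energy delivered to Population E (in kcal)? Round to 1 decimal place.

3668.5 kcal

Pathway 1: 5039000 × 0.06 × 0.08 × 0.15 = 3628.08 kcal
Pathway 2: 747100 × 0.09 × 0.17 × 0.13 × 0.16 × 0.17 = 40.41870768 kcal
Total at Population E: 3628.08 + 40.41870768 = 3668.49870768 kcal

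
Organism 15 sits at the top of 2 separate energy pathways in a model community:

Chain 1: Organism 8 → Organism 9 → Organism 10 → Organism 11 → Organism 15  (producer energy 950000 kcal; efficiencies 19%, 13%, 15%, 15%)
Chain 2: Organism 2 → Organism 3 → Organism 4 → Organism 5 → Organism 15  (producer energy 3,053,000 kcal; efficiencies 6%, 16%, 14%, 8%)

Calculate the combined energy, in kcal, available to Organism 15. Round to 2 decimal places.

Chain 1: 950000 × 0.19 × 0.13 × 0.15 × 0.15 = 527.9625 kcal
Chain 2: 3053000 × 0.06 × 0.16 × 0.14 × 0.08 = 328.25856 kcal
Total at Organism 15: 527.9625 + 328.25856 = 856.22106 kcal

856.22 kcal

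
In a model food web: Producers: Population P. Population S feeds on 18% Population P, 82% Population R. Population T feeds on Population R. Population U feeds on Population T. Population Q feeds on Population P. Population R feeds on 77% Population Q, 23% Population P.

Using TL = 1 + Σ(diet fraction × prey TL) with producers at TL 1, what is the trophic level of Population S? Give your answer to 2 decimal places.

Population Q: 1 + 1 = 2
Population R: 1 + (0.77×2 + 0.23×1) = 2.77
Population S: 1 + (0.18×1 + 0.82×2.77) = 3.4514
Population T: 1 + 2.77 = 3.77
Population U: 1 + 3.77 = 4.77

3.45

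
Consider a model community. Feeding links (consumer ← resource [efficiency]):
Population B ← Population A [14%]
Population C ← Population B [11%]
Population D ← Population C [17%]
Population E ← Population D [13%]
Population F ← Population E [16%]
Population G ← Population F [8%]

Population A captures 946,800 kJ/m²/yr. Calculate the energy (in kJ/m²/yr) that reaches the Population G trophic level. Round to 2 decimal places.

4.12 kJ/m²/yr

Population B: 946800 × 0.14 = 132552 kJ/m²/yr
Population C: 132552 × 0.11 = 14580.72 kJ/m²/yr
Population D: 14580.72 × 0.17 = 2478.7224 kJ/m²/yr
Population E: 2478.7224 × 0.13 = 322.233912 kJ/m²/yr
Population F: 322.233912 × 0.16 = 51.55742592 kJ/m²/yr
Population G: 51.55742592 × 0.08 = 4.1245940736 kJ/m²/yr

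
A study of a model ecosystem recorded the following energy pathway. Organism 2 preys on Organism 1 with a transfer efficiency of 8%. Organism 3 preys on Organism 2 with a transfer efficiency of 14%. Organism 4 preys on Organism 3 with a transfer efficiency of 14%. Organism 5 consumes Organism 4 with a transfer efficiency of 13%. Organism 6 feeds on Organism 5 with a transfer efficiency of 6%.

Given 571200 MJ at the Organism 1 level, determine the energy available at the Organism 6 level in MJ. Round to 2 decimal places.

6.99 MJ

Organism 2: 571200 × 0.08 = 45696 MJ
Organism 3: 45696 × 0.14 = 6397.44 MJ
Organism 4: 6397.44 × 0.14 = 895.6416 MJ
Organism 5: 895.6416 × 0.13 = 116.433408 MJ
Organism 6: 116.433408 × 0.06 = 6.98600448 MJ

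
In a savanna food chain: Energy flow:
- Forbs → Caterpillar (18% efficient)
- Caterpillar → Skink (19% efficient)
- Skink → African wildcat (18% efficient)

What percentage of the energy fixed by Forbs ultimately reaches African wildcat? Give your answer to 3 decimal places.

Product of link efficiencies: 0.18 × 0.19 × 0.18 = 0.006156
As a percentage: 0.006156 × 100 = 0.616%

0.616%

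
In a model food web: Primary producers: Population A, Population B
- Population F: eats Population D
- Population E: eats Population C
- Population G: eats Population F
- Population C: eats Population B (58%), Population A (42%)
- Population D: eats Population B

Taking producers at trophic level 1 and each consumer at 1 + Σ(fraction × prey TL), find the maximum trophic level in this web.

Population C: 1 + (0.58×1 + 0.42×1) = 2
Population D: 1 + 1 = 2
Population E: 1 + 2 = 3
Population F: 1 + 2 = 3
Population G: 1 + 3 = 4

4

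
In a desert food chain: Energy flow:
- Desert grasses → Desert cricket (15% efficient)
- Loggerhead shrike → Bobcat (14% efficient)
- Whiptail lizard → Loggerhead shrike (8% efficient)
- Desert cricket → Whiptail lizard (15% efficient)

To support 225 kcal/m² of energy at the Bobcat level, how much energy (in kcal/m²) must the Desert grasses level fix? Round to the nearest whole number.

Cumulative transfer efficiency: 0.15 × 0.15 × 0.08 × 0.14 = 0.000252
Desert grasses energy = 225 / 0.000252 = 892857 kcal/m²

892857 kcal/m²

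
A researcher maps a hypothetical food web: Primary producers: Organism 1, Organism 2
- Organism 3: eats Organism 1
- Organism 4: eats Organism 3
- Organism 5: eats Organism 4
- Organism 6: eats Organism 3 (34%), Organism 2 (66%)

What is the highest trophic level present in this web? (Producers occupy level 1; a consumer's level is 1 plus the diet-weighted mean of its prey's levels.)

4

Organism 3: 1 + 1 = 2
Organism 4: 1 + 2 = 3
Organism 5: 1 + 3 = 4
Organism 6: 1 + (0.34×2 + 0.66×1) = 2.34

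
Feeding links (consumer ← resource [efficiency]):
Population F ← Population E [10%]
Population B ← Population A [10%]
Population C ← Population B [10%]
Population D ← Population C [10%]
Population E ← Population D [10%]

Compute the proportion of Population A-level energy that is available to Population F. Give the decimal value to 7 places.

0.0000100

Product of link efficiencies: 0.1 × 0.1 × 0.1 × 0.1 × 0.1 = 0.00001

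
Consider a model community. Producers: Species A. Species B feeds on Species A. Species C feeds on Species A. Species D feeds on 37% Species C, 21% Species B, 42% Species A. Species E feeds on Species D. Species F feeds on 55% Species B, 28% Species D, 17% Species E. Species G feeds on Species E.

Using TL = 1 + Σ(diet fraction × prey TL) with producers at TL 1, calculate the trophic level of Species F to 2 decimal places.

Species B: 1 + 1 = 2
Species C: 1 + 1 = 2
Species D: 1 + (0.37×2 + 0.21×2 + 0.42×1) = 2.58
Species E: 1 + 2.58 = 3.58
Species F: 1 + (0.55×2 + 0.28×2.58 + 0.17×3.58) = 3.431
Species G: 1 + 3.58 = 4.58

3.43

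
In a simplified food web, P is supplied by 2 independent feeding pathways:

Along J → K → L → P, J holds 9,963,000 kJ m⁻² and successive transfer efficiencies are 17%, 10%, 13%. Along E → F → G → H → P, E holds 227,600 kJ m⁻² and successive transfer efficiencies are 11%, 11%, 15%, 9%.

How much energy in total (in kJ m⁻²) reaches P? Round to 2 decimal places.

Via J: 9963000 × 0.17 × 0.1 × 0.13 = 22018.23 kJ m⁻²
Via E: 227600 × 0.11 × 0.11 × 0.15 × 0.09 = 37.17846 kJ m⁻²
Total at P: 22018.23 + 37.17846 = 22055.40846 kJ m⁻²

22055.41 kJ m⁻²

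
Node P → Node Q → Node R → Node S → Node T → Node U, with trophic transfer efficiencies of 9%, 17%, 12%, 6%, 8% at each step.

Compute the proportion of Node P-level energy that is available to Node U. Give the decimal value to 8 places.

0.00000881

Product of link efficiencies: 0.09 × 0.17 × 0.12 × 0.06 × 0.08 = 0.0000088128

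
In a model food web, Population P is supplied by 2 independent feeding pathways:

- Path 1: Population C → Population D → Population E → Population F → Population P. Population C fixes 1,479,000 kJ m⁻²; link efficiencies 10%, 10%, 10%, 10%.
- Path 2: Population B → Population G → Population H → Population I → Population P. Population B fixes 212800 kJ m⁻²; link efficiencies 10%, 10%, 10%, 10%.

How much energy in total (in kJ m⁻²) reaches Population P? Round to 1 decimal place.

Path 1: 1479000 × 0.1 × 0.1 × 0.1 × 0.1 = 147.9 kJ m⁻²
Path 2: 212800 × 0.1 × 0.1 × 0.1 × 0.1 = 21.28 kJ m⁻²
Total at Population P: 147.9 + 21.28 = 169.18 kJ m⁻²

169.2 kJ m⁻²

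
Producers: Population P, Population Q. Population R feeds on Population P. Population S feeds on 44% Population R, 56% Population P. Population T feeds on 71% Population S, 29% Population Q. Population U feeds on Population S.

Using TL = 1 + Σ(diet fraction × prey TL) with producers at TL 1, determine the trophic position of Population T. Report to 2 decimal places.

Population R: 1 + 1 = 2
Population S: 1 + (0.44×2 + 0.56×1) = 2.44
Population T: 1 + (0.71×2.44 + 0.29×1) = 3.0224
Population U: 1 + 2.44 = 3.44

3.02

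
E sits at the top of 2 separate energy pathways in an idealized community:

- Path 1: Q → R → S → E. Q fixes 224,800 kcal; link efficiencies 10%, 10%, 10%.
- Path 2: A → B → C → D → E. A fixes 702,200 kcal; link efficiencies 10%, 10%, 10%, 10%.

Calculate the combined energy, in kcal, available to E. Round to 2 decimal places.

295.02 kcal

Path 1: 224800 × 0.1 × 0.1 × 0.1 = 224.8 kcal
Path 2: 702200 × 0.1 × 0.1 × 0.1 × 0.1 = 70.22 kcal
Total at E: 224.8 + 70.22 = 295.02 kcal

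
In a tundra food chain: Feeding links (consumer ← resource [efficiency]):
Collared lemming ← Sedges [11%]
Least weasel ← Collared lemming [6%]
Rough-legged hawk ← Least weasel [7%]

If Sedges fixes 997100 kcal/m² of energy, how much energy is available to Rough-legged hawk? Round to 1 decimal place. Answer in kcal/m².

Collared lemming: 997100 × 0.11 = 109681 kcal/m²
Least weasel: 109681 × 0.06 = 6580.86 kcal/m²
Rough-legged hawk: 6580.86 × 0.07 = 460.6602 kcal/m²

460.7 kcal/m²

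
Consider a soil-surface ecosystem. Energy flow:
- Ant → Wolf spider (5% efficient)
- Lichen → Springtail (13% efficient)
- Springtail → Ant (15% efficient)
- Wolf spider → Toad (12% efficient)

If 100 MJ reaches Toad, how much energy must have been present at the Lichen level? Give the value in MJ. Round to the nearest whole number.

Cumulative transfer efficiency: 0.13 × 0.15 × 0.05 × 0.12 = 0.000117
Lichen energy = 100 / 0.000117 = 854701 MJ

854701 MJ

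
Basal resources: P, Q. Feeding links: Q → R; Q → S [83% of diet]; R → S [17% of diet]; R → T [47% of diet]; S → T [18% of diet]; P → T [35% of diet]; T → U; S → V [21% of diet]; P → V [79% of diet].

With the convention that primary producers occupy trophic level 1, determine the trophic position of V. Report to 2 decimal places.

2.25

R: 1 + 1 = 2
S: 1 + (0.83×1 + 0.17×2) = 2.17
T: 1 + (0.47×2 + 0.18×2.17 + 0.35×1) = 2.6806
U: 1 + 2.6806 = 3.6806
V: 1 + (0.21×2.17 + 0.79×1) = 2.2457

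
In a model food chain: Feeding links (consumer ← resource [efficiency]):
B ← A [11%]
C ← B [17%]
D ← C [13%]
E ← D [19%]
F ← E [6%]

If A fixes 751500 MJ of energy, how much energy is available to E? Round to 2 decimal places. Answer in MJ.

B: 751500 × 0.11 = 82665 MJ
C: 82665 × 0.17 = 14053.05 MJ
D: 14053.05 × 0.13 = 1826.8965 MJ
E: 1826.8965 × 0.19 = 347.110335 MJ

347.11 MJ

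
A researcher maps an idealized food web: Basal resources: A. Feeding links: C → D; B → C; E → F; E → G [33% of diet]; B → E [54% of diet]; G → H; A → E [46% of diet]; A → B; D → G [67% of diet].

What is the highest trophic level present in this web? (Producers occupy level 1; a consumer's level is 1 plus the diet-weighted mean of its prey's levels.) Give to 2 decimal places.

5.52

B: 1 + 1 = 2
C: 1 + 2 = 3
D: 1 + 3 = 4
E: 1 + (0.54×2 + 0.46×1) = 2.54
F: 1 + 2.54 = 3.54
G: 1 + (0.33×2.54 + 0.67×4) = 4.5182
H: 1 + 4.5182 = 5.5182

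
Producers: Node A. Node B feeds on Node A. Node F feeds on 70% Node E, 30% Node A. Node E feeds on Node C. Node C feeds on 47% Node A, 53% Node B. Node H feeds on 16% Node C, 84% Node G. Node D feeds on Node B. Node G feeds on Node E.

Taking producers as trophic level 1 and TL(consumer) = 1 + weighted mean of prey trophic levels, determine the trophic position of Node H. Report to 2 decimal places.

5.21

Node B: 1 + 1 = 2
Node C: 1 + (0.47×1 + 0.53×2) = 2.53
Node D: 1 + 2 = 3
Node E: 1 + 2.53 = 3.53
Node F: 1 + (0.7×3.53 + 0.3×1) = 3.771
Node G: 1 + 3.53 = 4.53
Node H: 1 + (0.16×2.53 + 0.84×4.53) = 5.21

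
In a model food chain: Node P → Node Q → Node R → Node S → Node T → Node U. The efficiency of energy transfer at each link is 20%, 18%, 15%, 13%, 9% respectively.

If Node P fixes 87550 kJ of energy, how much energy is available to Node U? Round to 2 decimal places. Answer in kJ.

Node Q: 87550 × 0.2 = 17510 kJ
Node R: 17510 × 0.18 = 3151.8 kJ
Node S: 3151.8 × 0.15 = 472.77 kJ
Node T: 472.77 × 0.13 = 61.4601 kJ
Node U: 61.4601 × 0.09 = 5.531409 kJ

5.53 kJ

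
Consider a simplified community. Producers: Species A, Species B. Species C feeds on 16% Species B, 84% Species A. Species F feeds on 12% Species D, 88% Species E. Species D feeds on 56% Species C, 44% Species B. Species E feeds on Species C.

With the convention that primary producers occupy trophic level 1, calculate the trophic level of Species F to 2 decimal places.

Species C: 1 + (0.16×1 + 0.84×1) = 2
Species D: 1 + (0.56×2 + 0.44×1) = 2.56
Species E: 1 + 2 = 3
Species F: 1 + (0.12×2.56 + 0.88×3) = 3.9472

3.95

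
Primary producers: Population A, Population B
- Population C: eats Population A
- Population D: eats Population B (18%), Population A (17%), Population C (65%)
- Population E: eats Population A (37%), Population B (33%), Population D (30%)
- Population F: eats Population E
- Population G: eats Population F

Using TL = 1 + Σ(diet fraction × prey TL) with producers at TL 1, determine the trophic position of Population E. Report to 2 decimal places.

Population C: 1 + 1 = 2
Population D: 1 + (0.18×1 + 0.17×1 + 0.65×2) = 2.65
Population E: 1 + (0.37×1 + 0.33×1 + 0.3×2.65) = 2.495
Population F: 1 + 2.495 = 3.495
Population G: 1 + 3.495 = 4.495

2.50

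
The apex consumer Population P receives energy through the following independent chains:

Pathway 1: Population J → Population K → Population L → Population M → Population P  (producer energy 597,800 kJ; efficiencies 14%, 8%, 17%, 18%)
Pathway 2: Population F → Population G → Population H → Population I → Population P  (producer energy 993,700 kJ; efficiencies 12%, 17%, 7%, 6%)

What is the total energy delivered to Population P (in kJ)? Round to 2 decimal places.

290.02 kJ

Pathway 1: 597800 × 0.14 × 0.08 × 0.17 × 0.18 = 204.878016 kJ
Pathway 2: 993700 × 0.12 × 0.17 × 0.07 × 0.06 = 85.140216 kJ
Total at Population P: 204.878016 + 85.140216 = 290.018232 kJ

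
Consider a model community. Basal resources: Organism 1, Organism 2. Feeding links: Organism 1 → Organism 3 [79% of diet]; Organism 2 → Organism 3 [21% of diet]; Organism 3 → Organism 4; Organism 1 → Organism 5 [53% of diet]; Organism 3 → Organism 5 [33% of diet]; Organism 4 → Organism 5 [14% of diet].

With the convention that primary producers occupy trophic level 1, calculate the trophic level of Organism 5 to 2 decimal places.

2.61

Organism 3: 1 + (0.79×1 + 0.21×1) = 2
Organism 4: 1 + 2 = 3
Organism 5: 1 + (0.53×1 + 0.33×2 + 0.14×3) = 2.61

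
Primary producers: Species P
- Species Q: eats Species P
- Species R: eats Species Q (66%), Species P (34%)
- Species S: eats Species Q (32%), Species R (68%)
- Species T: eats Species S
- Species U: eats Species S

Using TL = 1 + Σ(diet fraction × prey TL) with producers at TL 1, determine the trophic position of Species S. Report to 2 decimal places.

Species Q: 1 + 1 = 2
Species R: 1 + (0.66×2 + 0.34×1) = 2.66
Species S: 1 + (0.32×2 + 0.68×2.66) = 3.4488
Species T: 1 + 3.4488 = 4.4488
Species U: 1 + 3.4488 = 4.4488

3.45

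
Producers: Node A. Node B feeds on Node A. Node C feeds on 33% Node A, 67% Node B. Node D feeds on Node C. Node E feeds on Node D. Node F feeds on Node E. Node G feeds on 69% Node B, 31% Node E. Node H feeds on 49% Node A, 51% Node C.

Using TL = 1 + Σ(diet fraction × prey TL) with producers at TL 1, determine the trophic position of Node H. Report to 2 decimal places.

Node B: 1 + 1 = 2
Node C: 1 + (0.33×1 + 0.67×2) = 2.67
Node D: 1 + 2.67 = 3.67
Node E: 1 + 3.67 = 4.67
Node F: 1 + 4.67 = 5.67
Node G: 1 + (0.69×2 + 0.31×4.67) = 3.8277
Node H: 1 + (0.49×1 + 0.51×2.67) = 2.8517

2.85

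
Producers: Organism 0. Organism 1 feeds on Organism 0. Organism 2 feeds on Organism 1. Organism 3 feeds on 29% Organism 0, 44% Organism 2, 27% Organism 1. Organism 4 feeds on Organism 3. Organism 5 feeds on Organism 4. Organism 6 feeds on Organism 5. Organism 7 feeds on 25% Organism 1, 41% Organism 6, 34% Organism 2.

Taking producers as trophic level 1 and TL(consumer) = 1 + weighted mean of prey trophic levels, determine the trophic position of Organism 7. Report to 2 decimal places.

Organism 1: 1 + 1 = 2
Organism 2: 1 + 2 = 3
Organism 3: 1 + (0.29×1 + 0.44×3 + 0.27×2) = 3.15
Organism 4: 1 + 3.15 = 4.15
Organism 5: 1 + 4.15 = 5.15
Organism 6: 1 + 5.15 = 6.15
Organism 7: 1 + (0.25×2 + 0.41×6.15 + 0.34×3) = 5.0415

5.04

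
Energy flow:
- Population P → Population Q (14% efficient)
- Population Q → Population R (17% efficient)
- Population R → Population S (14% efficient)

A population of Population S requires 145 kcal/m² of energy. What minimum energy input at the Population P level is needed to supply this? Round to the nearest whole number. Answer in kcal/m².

43517 kcal/m²

Cumulative transfer efficiency: 0.14 × 0.17 × 0.14 = 0.003332
Population P energy = 145 / 0.003332 = 43517 kcal/m²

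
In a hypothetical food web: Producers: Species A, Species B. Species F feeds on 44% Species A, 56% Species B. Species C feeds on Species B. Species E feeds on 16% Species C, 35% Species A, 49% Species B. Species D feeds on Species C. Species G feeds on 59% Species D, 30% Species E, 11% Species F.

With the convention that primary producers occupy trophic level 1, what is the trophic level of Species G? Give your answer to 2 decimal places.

3.64

Species C: 1 + 1 = 2
Species D: 1 + 2 = 3
Species E: 1 + (0.16×2 + 0.35×1 + 0.49×1) = 2.16
Species F: 1 + (0.44×1 + 0.56×1) = 2
Species G: 1 + (0.59×3 + 0.3×2.16 + 0.11×2) = 3.638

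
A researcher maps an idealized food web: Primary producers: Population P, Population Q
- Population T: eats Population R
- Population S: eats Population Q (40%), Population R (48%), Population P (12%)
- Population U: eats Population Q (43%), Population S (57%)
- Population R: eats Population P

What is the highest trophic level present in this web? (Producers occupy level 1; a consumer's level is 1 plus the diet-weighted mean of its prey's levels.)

Population R: 1 + 1 = 2
Population S: 1 + (0.4×1 + 0.48×2 + 0.12×1) = 2.48
Population T: 1 + 2 = 3
Population U: 1 + (0.43×1 + 0.57×2.48) = 2.8436

3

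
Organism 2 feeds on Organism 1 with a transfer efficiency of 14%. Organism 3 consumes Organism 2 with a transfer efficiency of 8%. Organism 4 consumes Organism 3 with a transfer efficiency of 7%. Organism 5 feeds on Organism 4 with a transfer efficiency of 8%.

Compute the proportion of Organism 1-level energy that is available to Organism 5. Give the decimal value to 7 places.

Product of link efficiencies: 0.14 × 0.08 × 0.07 × 0.08 = 0.00006272

0.0000627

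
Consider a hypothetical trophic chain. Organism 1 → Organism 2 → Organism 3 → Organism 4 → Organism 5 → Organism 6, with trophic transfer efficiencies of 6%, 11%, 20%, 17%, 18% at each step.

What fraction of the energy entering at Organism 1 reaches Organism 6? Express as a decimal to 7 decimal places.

Product of link efficiencies: 0.06 × 0.11 × 0.2 × 0.17 × 0.18 = 0.000040392

0.0000404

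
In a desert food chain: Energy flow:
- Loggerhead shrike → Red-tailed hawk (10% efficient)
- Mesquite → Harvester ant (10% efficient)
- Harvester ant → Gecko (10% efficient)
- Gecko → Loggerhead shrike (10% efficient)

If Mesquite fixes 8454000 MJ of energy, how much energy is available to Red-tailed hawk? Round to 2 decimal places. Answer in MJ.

Harvester ant: 8454000 × 0.1 = 845400 MJ
Gecko: 845400 × 0.1 = 84540 MJ
Loggerhead shrike: 84540 × 0.1 = 8454 MJ
Red-tailed hawk: 8454 × 0.1 = 845.4 MJ

845.40 MJ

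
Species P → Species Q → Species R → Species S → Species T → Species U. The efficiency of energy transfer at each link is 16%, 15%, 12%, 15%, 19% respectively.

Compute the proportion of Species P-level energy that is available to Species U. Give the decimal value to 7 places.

Product of link efficiencies: 0.16 × 0.15 × 0.12 × 0.15 × 0.19 = 0.00008208

0.0000821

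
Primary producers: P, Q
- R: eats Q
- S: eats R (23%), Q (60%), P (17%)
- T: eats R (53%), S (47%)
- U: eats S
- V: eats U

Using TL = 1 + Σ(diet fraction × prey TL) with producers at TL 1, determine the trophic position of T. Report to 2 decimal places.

3.11

R: 1 + 1 = 2
S: 1 + (0.23×2 + 0.6×1 + 0.17×1) = 2.23
T: 1 + (0.53×2 + 0.47×2.23) = 3.1081
U: 1 + 2.23 = 3.23
V: 1 + 3.23 = 4.23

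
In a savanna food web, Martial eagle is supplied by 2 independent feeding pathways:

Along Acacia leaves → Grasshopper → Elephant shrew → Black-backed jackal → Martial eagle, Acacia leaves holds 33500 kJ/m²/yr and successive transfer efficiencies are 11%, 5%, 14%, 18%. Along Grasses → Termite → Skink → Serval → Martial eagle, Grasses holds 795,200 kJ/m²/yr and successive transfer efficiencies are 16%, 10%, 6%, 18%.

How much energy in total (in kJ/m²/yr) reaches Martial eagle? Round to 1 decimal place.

Via Acacia leaves: 33500 × 0.11 × 0.05 × 0.14 × 0.18 = 4.6431 kJ/m²/yr
Via Grasses: 795200 × 0.16 × 0.1 × 0.06 × 0.18 = 137.41056 kJ/m²/yr
Total at Martial eagle: 4.6431 + 137.41056 = 142.05366 kJ/m²/yr

142.1 kJ/m²/yr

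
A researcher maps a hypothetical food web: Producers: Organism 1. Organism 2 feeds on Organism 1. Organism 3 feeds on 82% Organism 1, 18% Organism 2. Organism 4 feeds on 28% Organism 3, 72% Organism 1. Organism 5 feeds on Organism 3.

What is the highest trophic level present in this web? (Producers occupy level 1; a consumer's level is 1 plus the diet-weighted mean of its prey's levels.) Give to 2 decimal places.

3.18

Organism 2: 1 + 1 = 2
Organism 3: 1 + (0.82×1 + 0.18×2) = 2.18
Organism 4: 1 + (0.28×2.18 + 0.72×1) = 2.3304
Organism 5: 1 + 2.18 = 3.18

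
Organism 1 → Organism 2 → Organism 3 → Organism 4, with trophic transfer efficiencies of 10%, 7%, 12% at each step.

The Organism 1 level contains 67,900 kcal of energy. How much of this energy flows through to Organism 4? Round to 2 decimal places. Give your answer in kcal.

Organism 2: 67900 × 0.1 = 6790 kcal
Organism 3: 6790 × 0.07 = 475.3 kcal
Organism 4: 475.3 × 0.12 = 57.036 kcal

57.04 kcal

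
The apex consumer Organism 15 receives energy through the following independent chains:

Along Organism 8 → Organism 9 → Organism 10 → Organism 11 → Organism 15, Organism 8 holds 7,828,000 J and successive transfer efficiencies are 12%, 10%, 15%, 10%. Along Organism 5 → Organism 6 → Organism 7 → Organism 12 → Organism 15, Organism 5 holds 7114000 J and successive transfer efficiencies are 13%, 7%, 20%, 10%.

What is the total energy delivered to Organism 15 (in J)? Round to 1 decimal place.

2703.8 J

Via Organism 8: 7828000 × 0.12 × 0.1 × 0.15 × 0.1 = 1409.04 J
Via Organism 5: 7114000 × 0.13 × 0.07 × 0.2 × 0.1 = 1294.748 J
Total at Organism 15: 1409.04 + 1294.748 = 2703.788 J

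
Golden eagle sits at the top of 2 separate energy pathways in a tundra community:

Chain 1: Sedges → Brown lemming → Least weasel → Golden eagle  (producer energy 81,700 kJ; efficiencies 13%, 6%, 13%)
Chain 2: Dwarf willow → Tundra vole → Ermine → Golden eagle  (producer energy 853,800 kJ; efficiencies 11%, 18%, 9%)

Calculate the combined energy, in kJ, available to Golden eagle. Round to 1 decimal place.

Chain 1: 81700 × 0.13 × 0.06 × 0.13 = 82.8438 kJ
Chain 2: 853800 × 0.11 × 0.18 × 0.09 = 1521.4716 kJ
Total at Golden eagle: 82.8438 + 1521.4716 = 1604.3154 kJ

1604.3 kJ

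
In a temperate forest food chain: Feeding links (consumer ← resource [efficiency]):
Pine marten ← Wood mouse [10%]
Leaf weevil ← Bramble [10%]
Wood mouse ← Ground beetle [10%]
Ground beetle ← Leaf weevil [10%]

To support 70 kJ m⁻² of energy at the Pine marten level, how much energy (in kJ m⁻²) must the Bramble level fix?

Cumulative transfer efficiency: 0.1 × 0.1 × 0.1 × 0.1 = 0.0001
Bramble energy = 70 / 0.0001 = 700000 kJ m⁻²

700000 kJ m⁻²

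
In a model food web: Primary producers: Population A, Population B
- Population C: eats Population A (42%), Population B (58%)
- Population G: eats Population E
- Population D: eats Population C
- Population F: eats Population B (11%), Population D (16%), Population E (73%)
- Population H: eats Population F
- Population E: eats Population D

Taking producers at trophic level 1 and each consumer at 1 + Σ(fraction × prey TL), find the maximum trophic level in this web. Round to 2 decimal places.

Population C: 1 + (0.42×1 + 0.58×1) = 2
Population D: 1 + 2 = 3
Population E: 1 + 3 = 4
Population F: 1 + (0.11×1 + 0.16×3 + 0.73×4) = 4.51
Population G: 1 + 4 = 5
Population H: 1 + 4.51 = 5.51

5.51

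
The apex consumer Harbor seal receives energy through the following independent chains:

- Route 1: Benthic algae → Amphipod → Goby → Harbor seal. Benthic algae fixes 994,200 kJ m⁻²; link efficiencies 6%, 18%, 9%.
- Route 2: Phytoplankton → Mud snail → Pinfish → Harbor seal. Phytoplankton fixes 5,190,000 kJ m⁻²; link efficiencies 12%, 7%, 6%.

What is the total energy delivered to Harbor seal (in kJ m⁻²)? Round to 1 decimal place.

Route 1: 994200 × 0.06 × 0.18 × 0.09 = 966.3624 kJ m⁻²
Route 2: 5190000 × 0.12 × 0.07 × 0.06 = 2615.76 kJ m⁻²
Total at Harbor seal: 966.3624 + 2615.76 = 3582.1224 kJ m⁻²

3582.1 kJ m⁻²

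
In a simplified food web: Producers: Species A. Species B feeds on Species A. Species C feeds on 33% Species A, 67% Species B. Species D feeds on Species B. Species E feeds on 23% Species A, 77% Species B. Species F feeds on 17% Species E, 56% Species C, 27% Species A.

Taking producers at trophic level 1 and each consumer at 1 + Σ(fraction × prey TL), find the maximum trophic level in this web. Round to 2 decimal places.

3.24

Species B: 1 + 1 = 2
Species C: 1 + (0.33×1 + 0.67×2) = 2.67
Species D: 1 + 2 = 3
Species E: 1 + (0.23×1 + 0.77×2) = 2.77
Species F: 1 + (0.17×2.77 + 0.56×2.67 + 0.27×1) = 3.2361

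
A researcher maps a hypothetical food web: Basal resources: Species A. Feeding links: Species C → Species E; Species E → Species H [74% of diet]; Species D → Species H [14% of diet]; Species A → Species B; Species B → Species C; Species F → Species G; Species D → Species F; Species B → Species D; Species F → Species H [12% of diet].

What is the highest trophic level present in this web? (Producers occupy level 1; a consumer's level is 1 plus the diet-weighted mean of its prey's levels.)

5

Species B: 1 + 1 = 2
Species C: 1 + 2 = 3
Species D: 1 + 2 = 3
Species E: 1 + 3 = 4
Species F: 1 + 3 = 4
Species G: 1 + 4 = 5
Species H: 1 + (0.14×3 + 0.12×4 + 0.74×4) = 4.86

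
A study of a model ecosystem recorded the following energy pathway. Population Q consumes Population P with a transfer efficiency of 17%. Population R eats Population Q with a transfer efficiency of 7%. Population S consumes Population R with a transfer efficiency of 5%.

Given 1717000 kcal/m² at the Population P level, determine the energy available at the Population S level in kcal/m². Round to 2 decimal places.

Population Q: 1717000 × 0.17 = 291890 kcal/m²
Population R: 291890 × 0.07 = 20432.3 kcal/m²
Population S: 20432.3 × 0.05 = 1021.615 kcal/m²

1021.62 kcal/m²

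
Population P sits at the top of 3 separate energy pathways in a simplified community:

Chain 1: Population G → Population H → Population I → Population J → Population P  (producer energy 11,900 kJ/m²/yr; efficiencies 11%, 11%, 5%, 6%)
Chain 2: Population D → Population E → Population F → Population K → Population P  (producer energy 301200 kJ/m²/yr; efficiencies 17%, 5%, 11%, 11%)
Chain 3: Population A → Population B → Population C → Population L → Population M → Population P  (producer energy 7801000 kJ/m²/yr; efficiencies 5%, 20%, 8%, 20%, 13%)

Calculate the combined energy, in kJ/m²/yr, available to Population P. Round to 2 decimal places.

193.67 kJ/m²/yr

Chain 1: 11900 × 0.11 × 0.11 × 0.05 × 0.06 = 0.43197 kJ/m²/yr
Chain 2: 301200 × 0.17 × 0.05 × 0.11 × 0.11 = 30.97842 kJ/m²/yr
Chain 3: 7801000 × 0.05 × 0.2 × 0.08 × 0.2 × 0.13 = 162.2608 kJ/m²/yr
Total at Population P: 0.43197 + 30.97842 + 162.2608 = 193.67119 kJ/m²/yr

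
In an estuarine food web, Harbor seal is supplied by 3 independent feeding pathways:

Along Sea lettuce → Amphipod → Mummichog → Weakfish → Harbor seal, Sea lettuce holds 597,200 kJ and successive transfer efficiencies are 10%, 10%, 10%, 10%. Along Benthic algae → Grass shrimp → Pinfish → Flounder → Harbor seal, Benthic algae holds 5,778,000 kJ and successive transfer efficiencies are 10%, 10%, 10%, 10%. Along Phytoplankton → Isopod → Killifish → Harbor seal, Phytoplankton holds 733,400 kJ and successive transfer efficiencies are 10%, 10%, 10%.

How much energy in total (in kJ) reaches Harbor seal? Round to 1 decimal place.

1370.9 kJ

Via Sea lettuce: 597200 × 0.1 × 0.1 × 0.1 × 0.1 = 59.72 kJ
Via Benthic algae: 5778000 × 0.1 × 0.1 × 0.1 × 0.1 = 577.8 kJ
Via Phytoplankton: 733400 × 0.1 × 0.1 × 0.1 = 733.4 kJ
Total at Harbor seal: 59.72 + 577.8 + 733.4 = 1370.92 kJ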